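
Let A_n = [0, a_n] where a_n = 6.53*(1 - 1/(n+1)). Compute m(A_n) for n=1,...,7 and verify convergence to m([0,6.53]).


By continuity of measure from below: if A_n increases to A, then m(A_n) -> m(A).
Here A = [0, 6.53], so m(A) = 6.53
Step 1: a_1 = 6.53*(1 - 1/2) = 3.265, m(A_1) = 3.265
Step 2: a_2 = 6.53*(1 - 1/3) = 4.3533, m(A_2) = 4.3533
Step 3: a_3 = 6.53*(1 - 1/4) = 4.8975, m(A_3) = 4.8975
Step 4: a_4 = 6.53*(1 - 1/5) = 5.224, m(A_4) = 5.224
Step 5: a_5 = 6.53*(1 - 1/6) = 5.4417, m(A_5) = 5.4417
Step 6: a_6 = 6.53*(1 - 1/7) = 5.5971, m(A_6) = 5.5971
Step 7: a_7 = 6.53*(1 - 1/8) = 5.7138, m(A_7) = 5.7138
Limit: m(A_n) -> m([0,6.53]) = 6.53


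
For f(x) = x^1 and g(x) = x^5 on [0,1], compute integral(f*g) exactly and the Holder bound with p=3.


Step 1: Exact integral of f*g = integral(x^6, 0, 1) = 1/7
     = 0.142857
Step 2: Holder bound with p=3, q=1.5:
  ||f||_p = (integral x^3 dx)^(1/3) = (1/4)^(1/3) = 0.629961
  ||g||_q = (integral x^7.5 dx)^(1/1.5) = (1/8.5)^(1/1.5) = 0.240097
Step 3: Holder bound = ||f||_p * ||g||_q = 0.629961 * 0.240097 = 0.151252
Verification: 0.142857 <= 0.151252 (Holder holds)


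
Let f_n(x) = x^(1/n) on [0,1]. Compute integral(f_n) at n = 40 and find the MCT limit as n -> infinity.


At n = 40: f_40(x) = x^(1/40).
Step 1: integral(x^(1/40), 0, 1) = [x^(1/40+1) / (1/40+1)] from 0 to 1
     = 1 / (1/40 + 1) = 1 / ((40+1)/40) = 40/(40+1)
     = 40/41 = 0.97561
Step 2: As n -> infinity, f_n(x) = x^(1/n) -> 1 for x in (0,1], and f_n is increasing in n.
By MCT, lim_n integral(f_n) = integral(lim_n f_n) = integral(1, 0, 1) = 1.
Step 3: Verify convergence: 40/41 = 0.97561 -> 1


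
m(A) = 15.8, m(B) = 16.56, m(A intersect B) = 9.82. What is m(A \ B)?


m(A \ B) = m(A) - m(A n B)
= 15.8 - 9.82
= 5.98


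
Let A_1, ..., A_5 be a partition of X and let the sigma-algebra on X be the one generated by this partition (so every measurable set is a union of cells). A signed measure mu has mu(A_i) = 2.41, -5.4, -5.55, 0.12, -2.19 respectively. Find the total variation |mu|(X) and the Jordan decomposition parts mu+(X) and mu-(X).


Step 1: Every measurable set is a union of atoms (the cells / points), so a Hahn decomposition is
  obtained by grouping atoms by sign: P = union of atoms with mu > 0, N = union of the remaining atoms.
  Atoms in P (indices): 1, 4;  atoms in N (indices): 2, 3, 5
  Positive values: 2.41, 0.12
  Negative values: -5.4, -5.55, -2.19
Step 2: mu+(X) = mu(P) = sum of positive atom values = 2.53
Step 3: mu-(X) = -mu(N) = sum of |negative atom values| = 13.14
Step 4: |mu|(X) = mu+(X) + mu-(X) = 2.53 + 13.14 = 15.67


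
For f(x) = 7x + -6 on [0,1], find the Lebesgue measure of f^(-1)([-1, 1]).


f^(-1)([-1, 1]) = {x : -1 <= 7x + -6 <= 1}
Solving: (-1 - -6)/7 <= x <= (1 - -6)/7
= [0.714286, 1]
Intersecting with [0,1]: [0.714286, 1]
Measure = 1 - 0.714286 = 0.285714


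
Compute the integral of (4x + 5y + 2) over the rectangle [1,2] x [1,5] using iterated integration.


By Fubini, integrate in x first, then y.
Step 1: Fix y, integrate over x in [1,2]:
  integral(4x + 5y + 2, x=1..2)
  = 4*(2^2 - 1^2)/2 + (5y + 2)*(2 - 1)
  = 6 + (5y + 2)*1
  = 6 + 5y + 2
  = 8 + 5y
Step 2: Integrate over y in [1,5]:
  integral(8 + 5y, y=1..5)
  = 8*4 + 5*(5^2 - 1^2)/2
  = 32 + 60
  = 92


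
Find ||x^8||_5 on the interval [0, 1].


Step 1: ||f||_5 = (integral_0^1 |x^8|^5 dx)^(1/5)
     = (integral_0^1 x^40 dx)^(1/5)
Step 2: integral_0^1 x^40 dx = [x^41/(41)] from 0 to 1 = 1^41/41
     = 1/41 = 0.02439
Step 3: ||f||_5 = (0.02439)^(1/5) = 0.475821


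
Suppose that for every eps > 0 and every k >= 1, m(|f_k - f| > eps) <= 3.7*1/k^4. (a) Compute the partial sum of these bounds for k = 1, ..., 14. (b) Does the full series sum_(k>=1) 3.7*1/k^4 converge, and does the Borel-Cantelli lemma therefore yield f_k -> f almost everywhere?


Step 1: List the terms 3.7*1/k^4 for k = 1 to 14:
  k=1: 3.7
  k=2: 0.23125
  k=3: 0.045679
  k=4: 0.014453
  k=5: 0.00592
  k=6: 0.002855
  k=7: 0.001541
  k=8: 9.033203e-04
  k=9: 5.639384e-04
  k=10: 3.700000e-04
  k=11: 2.527150e-04
  k=12: 1.784336e-04
  k=13: 1.295473e-04
  k=14: 9.631404e-05
Step 2: Partial sum = 3.7 + 0.23125 + 0.045679 + 0.014453 + 0.00592 + 0.002855 + 0.001541 + 9.033203e-04 + 5.639384e-04 + 3.700000e-04 + 2.527150e-04 + 1.784336e-04 + 1.295473e-04 + 9.631404e-05
     = 4.004192
Step 3: The full series sum_(k>=1) 3.7*1/k^4 converges (p-series with p = 4 > 1; a constant multiple of a convergent series converges).
Step 4: Fix eps > 0. Since sum_k m(|f_k - f| > eps) < infinity, the Borel-Cantelli lemma gives
        m(limsup_k {|f_k - f| > eps}) = 0, i.e. for a.e. x, |f_k(x) - f(x)| <= eps for all large k.
        Applying this with eps = 1/j for j = 1, 2, ... and intersecting the countably many full-measure sets,
        for a.e. x we get limsup_k |f_k(x) - f(x)| <= 1/j for every j, hence f_k -> f almost everywhere.
Conclusion: series converges; Borel-Cantelli yields f_k -> f a.e.


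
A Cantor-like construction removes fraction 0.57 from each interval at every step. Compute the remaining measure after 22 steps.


Step 1: At each step, fraction remaining = 1 - 0.57 = 0.43
Step 2: After 22 steps, measure = (0.43)^22
Result = 8.635869e-09


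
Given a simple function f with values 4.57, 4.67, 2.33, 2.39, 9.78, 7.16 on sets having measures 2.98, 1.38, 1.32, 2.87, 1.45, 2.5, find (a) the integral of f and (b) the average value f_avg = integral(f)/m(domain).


Step 1: Integral = sum(value_i * measure_i)
= 4.57*2.98 + 4.67*1.38 + 2.33*1.32 + 2.39*2.87 + 9.78*1.45 + 7.16*2.5
= 13.6186 + 6.4446 + 3.0756 + 6.8593 + 14.181 + 17.9
= 62.0791
Step 2: Total measure of domain = 2.98 + 1.38 + 1.32 + 2.87 + 1.45 + 2.5 = 12.5
Step 3: Average value = 62.0791 / 12.5 = 4.966328


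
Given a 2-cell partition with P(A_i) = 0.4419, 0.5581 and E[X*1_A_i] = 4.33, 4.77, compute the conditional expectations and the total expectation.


For each cell A_i: E[X|A_i] = E[X*1_A_i] / P(A_i)
Step 1: E[X|A_1] = 4.33 / 0.4419 = 9.798597
Step 2: E[X|A_2] = 4.77 / 0.5581 = 8.546855
Verification: E[X] = sum E[X*1_A_i] = 4.33 + 4.77 = 9.1


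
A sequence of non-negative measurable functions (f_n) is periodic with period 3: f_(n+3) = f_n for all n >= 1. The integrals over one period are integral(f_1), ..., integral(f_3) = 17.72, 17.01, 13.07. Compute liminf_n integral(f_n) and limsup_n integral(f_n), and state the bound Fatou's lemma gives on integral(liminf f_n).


The sequence (integral(f_n)) is periodic with period 3, repeating the values 17.72, 17.01, 13.07 indefinitely.
Step 1: For a periodic sequence, every tail (a_m, a_(m+1), ...) contains all 3 period values infinitely often.
Step 2: Hence inf of every tail = min of the period values = min(17.72, 17.01, 13.07) = 13.07.
        liminf_n integral(f_n) = sup over m of (inf of tail from m) = 13.07.
Step 3: Similarly sup of every tail = max of the period values = 17.72.
        limsup_n integral(f_n) = 17.72.
Step 4: Fatou's lemma: integral(liminf_n f_n) <= liminf_n integral(f_n) = 13.07.
        So the integral of the pointwise liminf is at most 13.07.


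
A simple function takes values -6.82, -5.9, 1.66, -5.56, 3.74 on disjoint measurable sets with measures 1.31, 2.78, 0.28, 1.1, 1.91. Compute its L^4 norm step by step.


Step 1: Compute |f_i|^4 for each value:
  |-6.82|^4 = 2163.403354
  |-5.9|^4 = 1211.7361
  |1.66|^4 = 7.593331
  |-5.56|^4 = 955.650665
  |3.74|^4 = 195.652954
Step 2: Multiply by measures and sum:
  2163.403354 * 1.31 = 2834.058393
  1211.7361 * 2.78 = 3368.626358
  7.593331 * 0.28 = 2.126133
  955.650665 * 1.1 = 1051.215731
  195.652954 * 1.91 = 373.697142
Sum = 2834.058393 + 3368.626358 + 2.126133 + 1051.215731 + 373.697142 = 7629.723757
Step 3: Take the p-th root:
||f||_4 = (7629.723757)^(1/4) = 9.346031


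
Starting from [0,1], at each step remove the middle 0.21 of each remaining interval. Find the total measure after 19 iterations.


Step 1: At each step, fraction remaining = 1 - 0.21 = 0.79
Step 2: After 19 steps, measure = (0.79)^19
Result = 0.011348


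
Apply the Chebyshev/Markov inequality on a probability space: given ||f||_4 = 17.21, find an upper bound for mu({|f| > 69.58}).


Chebyshev/Markov inequality: mu(|f| > eps) <= (||f||_p / eps)^p
Step 1: ||f||_4 / eps = 17.21 / 69.58 = 0.247341
Step 2: Raise to power p = 4:
  (0.247341)^4 = 0.003743
Step 3: Therefore mu(|f| > 69.58) <= 0.003743


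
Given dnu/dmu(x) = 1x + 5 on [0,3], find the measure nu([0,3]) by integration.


nu(A) = integral_A (dnu/dmu) dmu = integral_0^3 (1x + 5) dx
Step 1: Antiderivative F(x) = (1/2)x^2 + 5x
Step 2: F(3) = (1/2)*3^2 + 5*3 = 4.5 + 15 = 19.5
Step 3: F(0) = (1/2)*0^2 + 5*0 = 0.0 + 0 = 0.0
Step 4: nu([0,3]) = F(3) - F(0) = 19.5 - 0.0 = 19.5


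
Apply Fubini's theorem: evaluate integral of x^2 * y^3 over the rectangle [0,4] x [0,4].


By Fubini's theorem, the double integral factors as a product of single integrals:
Step 1: integral_0^4 x^2 dx = [x^3/3] from 0 to 4
     = 4^3/3 = 21.333333
Step 2: integral_0^4 y^3 dy = [y^4/4] from 0 to 4
     = 4^4/4 = 64
Step 3: Double integral = 21.333333 * 64 = 1365.333333


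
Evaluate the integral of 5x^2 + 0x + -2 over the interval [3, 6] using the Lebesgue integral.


The Lebesgue integral of a Riemann-integrable function agrees with the Riemann integral.
Antiderivative F(x) = (5/3)x^3 + (0/2)x^2 + -2x
F(6) = (5/3)*6^3 + (0/2)*6^2 + -2*6
     = (5/3)*216 + (0/2)*36 + -2*6
     = 360 + 0.0 + -12
     = 348
F(3) = 39
Integral = F(6) - F(3) = 348 - 39 = 309


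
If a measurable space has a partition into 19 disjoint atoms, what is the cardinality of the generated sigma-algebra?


Each element of the sigma-algebra is a union of some subset of the 19 atoms.
The number of such subsets is 2^19 = 524288.


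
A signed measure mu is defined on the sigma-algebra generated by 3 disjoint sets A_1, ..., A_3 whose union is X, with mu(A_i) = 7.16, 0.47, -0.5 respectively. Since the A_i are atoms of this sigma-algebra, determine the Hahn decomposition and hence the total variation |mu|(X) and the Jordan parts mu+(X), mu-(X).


Step 1: Every measurable set is a union of atoms (the cells / points), so a Hahn decomposition is
  obtained by grouping atoms by sign: P = union of atoms with mu > 0, N = union of the remaining atoms.
  Atoms in P (indices): 1, 2;  atoms in N (indices): 3
  Positive values: 7.16, 0.47
  Negative values: -0.5
Step 2: mu+(X) = mu(P) = sum of positive atom values = 7.63
Step 3: mu-(X) = -mu(N) = sum of |negative atom values| = 0.5
Step 4: |mu|(X) = mu+(X) + mu-(X) = 7.63 + 0.5 = 8.13


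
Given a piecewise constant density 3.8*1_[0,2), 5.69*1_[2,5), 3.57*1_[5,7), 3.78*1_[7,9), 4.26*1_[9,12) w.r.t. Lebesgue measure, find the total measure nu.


Integrate each piece of the Radon-Nikodym derivative:
Step 1: integral_0^2 3.8 dx = 3.8*(2-0) = 3.8*2 = 7.6
Step 2: integral_2^5 5.69 dx = 5.69*(5-2) = 5.69*3 = 17.07
Step 3: integral_5^7 3.57 dx = 3.57*(7-5) = 3.57*2 = 7.14
Step 4: integral_7^9 3.78 dx = 3.78*(9-7) = 3.78*2 = 7.56
Step 5: integral_9^12 4.26 dx = 4.26*(12-9) = 4.26*3 = 12.78
Total: 7.6 + 17.07 + 7.14 + 7.56 + 12.78 = 52.15


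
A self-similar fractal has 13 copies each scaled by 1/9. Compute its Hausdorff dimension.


For a self-similar set with N copies scaled by 1/r:
dim_H = log(N)/log(r) = log(13)/log(9)
= 2.564949/2.197225
= 1.167359


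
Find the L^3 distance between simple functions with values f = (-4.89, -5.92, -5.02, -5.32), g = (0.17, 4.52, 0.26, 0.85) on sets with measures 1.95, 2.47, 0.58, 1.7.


Step 1: Compute differences f_i - g_i:
  -4.89 - 0.17 = -5.06
  -5.92 - 4.52 = -10.44
  -5.02 - 0.26 = -5.28
  -5.32 - 0.85 = -6.17
Step 2: Compute |diff|^3 * measure for each set:
  |-5.06|^3 * 1.95 = 129.554216 * 1.95 = 252.630721
  |-10.44|^3 * 2.47 = 1137.893184 * 2.47 = 2810.596164
  |-5.28|^3 * 0.58 = 147.197952 * 0.58 = 85.374812
  |-6.17|^3 * 1.7 = 234.885113 * 1.7 = 399.304692
Step 3: Sum = 3547.90639
Step 4: ||f-g||_3 = (3547.90639)^(1/3) = 15.251904


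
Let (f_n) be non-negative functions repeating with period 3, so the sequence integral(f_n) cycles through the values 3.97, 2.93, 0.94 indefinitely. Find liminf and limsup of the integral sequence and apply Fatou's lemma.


The sequence (integral(f_n)) is periodic with period 3, repeating the values 3.97, 2.93, 0.94 indefinitely.
Step 1: For a periodic sequence, every tail (a_m, a_(m+1), ...) contains all 3 period values infinitely often.
Step 2: Hence inf of every tail = min of the period values = min(3.97, 2.93, 0.94) = 0.94.
        liminf_n integral(f_n) = sup over m of (inf of tail from m) = 0.94.
Step 3: Similarly sup of every tail = max of the period values = 3.97.
        limsup_n integral(f_n) = 3.97.
Step 4: Fatou's lemma: integral(liminf_n f_n) <= liminf_n integral(f_n) = 0.94.
        So the integral of the pointwise liminf is at most 0.94.


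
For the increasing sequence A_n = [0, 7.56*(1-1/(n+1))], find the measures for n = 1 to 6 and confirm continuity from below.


By continuity of measure from below: if A_n increases to A, then m(A_n) -> m(A).
Here A = [0, 7.56], so m(A) = 7.56
Step 1: a_1 = 7.56*(1 - 1/2) = 3.78, m(A_1) = 3.78
Step 2: a_2 = 7.56*(1 - 1/3) = 5.04, m(A_2) = 5.04
Step 3: a_3 = 7.56*(1 - 1/4) = 5.67, m(A_3) = 5.67
Step 4: a_4 = 7.56*(1 - 1/5) = 6.048, m(A_4) = 6.048
Step 5: a_5 = 7.56*(1 - 1/6) = 6.3, m(A_5) = 6.3
Step 6: a_6 = 7.56*(1 - 1/7) = 6.48, m(A_6) = 6.48
Limit: m(A_n) -> m([0,7.56]) = 7.56


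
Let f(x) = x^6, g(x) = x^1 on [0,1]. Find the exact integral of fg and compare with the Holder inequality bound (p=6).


Step 1: Exact integral of f*g = integral(x^7, 0, 1) = 1/8
     = 0.125
Step 2: Holder bound with p=6, q=1.2:
  ||f||_p = (integral x^36 dx)^(1/6) = (1/37)^(1/6) = 0.547814
  ||g||_q = (integral x^1.2 dx)^(1/1.2) = (1/2.2)^(1/1.2) = 0.518379
Step 3: Holder bound = ||f||_p * ||g||_q = 0.547814 * 0.518379 = 0.283975
Verification: 0.125 <= 0.283975 (Holder holds)


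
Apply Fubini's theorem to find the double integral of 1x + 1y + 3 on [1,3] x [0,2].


By Fubini, integrate in x first, then y.
Step 1: Fix y, integrate over x in [1,3]:
  integral(1x + 1y + 3, x=1..3)
  = 1*(3^2 - 1^2)/2 + (1y + 3)*(3 - 1)
  = 4 + (1y + 3)*2
  = 4 + 2y + 6
  = 10 + 2y
Step 2: Integrate over y in [0,2]:
  integral(10 + 2y, y=0..2)
  = 10*2 + 2*(2^2 - 0^2)/2
  = 20 + 4
  = 24


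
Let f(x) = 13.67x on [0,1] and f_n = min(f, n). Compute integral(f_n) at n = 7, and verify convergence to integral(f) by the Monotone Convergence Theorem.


f(x) = 13.67x on [0,1]; f_n(x) = min(13.67x, n). At n = 7:
Step 1: f(x) reaches 7 at x = 7/13.67 = 0.51207
Step 2: integral(f_7) = integral(13.67x, 0, 0.51207) + integral(7, 0.51207, 1)
       = 13.67*0.51207^2/2 + 7*(1 - 0.51207)
       = 1.792246 + 3.415508
       = 5.207754
Step 3: As n -> infinity, f_n increases to f, so by MCT integral(f_n) -> integral(f) = 13.67/2 = 6.835.
Convergence: integral(f_7) = 5.207754 -> 6.835 as n -> infinity


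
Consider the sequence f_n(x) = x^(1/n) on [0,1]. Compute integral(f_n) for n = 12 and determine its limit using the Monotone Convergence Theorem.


At n = 12: f_12(x) = x^(1/12).
Step 1: integral(x^(1/12), 0, 1) = [x^(1/12+1) / (1/12+1)] from 0 to 1
     = 1 / (1/12 + 1) = 1 / ((12+1)/12) = 12/(12+1)
     = 12/13 = 0.923077
Step 2: As n -> infinity, f_n(x) = x^(1/n) -> 1 for x in (0,1], and f_n is increasing in n.
By MCT, lim_n integral(f_n) = integral(lim_n f_n) = integral(1, 0, 1) = 1.
Step 3: Verify convergence: 12/13 = 0.923077 -> 1


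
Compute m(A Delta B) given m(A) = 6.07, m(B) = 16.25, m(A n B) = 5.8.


m(A Delta B) = m(A) + m(B) - 2*m(A n B)
= 6.07 + 16.25 - 2*5.8
= 6.07 + 16.25 - 11.6
= 10.72


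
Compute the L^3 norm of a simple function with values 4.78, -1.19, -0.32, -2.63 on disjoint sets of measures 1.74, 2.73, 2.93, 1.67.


Step 1: Compute |f_i|^3 for each value:
  |4.78|^3 = 109.215352
  |-1.19|^3 = 1.685159
  |-0.32|^3 = 0.032768
  |-2.63|^3 = 18.191447
Step 2: Multiply by measures and sum:
  109.215352 * 1.74 = 190.034712
  1.685159 * 2.73 = 4.600484
  0.032768 * 2.93 = 0.09601
  18.191447 * 1.67 = 30.379716
Sum = 190.034712 + 4.600484 + 0.09601 + 30.379716 = 225.110923
Step 3: Take the p-th root:
||f||_3 = (225.110923)^(1/3) = 6.083201


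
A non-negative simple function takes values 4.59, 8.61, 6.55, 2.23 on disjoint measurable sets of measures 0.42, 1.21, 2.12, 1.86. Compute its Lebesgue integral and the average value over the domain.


Step 1: Integral = sum(value_i * measure_i)
= 4.59*0.42 + 8.61*1.21 + 6.55*2.12 + 2.23*1.86
= 1.9278 + 10.4181 + 13.886 + 4.1478
= 30.3797
Step 2: Total measure of domain = 0.42 + 1.21 + 2.12 + 1.86 = 5.61
Step 3: Average value = 30.3797 / 5.61 = 5.415276


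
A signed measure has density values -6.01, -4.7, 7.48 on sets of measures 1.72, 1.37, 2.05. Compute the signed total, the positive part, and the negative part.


Step 1: Compute signed measure on each set:
  Set 1: -6.01 * 1.72 = -10.3372
  Set 2: -4.7 * 1.37 = -6.439
  Set 3: 7.48 * 2.05 = 15.334
Step 2: Total signed measure = (-10.3372) + (-6.439) + (15.334)
     = -1.4422
Step 3: Positive part mu+(X) = sum of positive contributions = 15.334
Step 4: Negative part mu-(X) = |sum of negative contributions| = 16.7762


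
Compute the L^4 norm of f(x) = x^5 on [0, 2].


Step 1: ||f||_4 = (integral_0^2 |x^5|^4 dx)^(1/4)
     = (integral_0^2 x^20 dx)^(1/4)
Step 2: integral_0^2 x^20 dx = [x^21/(21)] from 0 to 2 = 2^21/21
     = 2097152/21 = 99864.380952
Step 3: ||f||_4 = (99864.380952)^(1/4) = 17.776762


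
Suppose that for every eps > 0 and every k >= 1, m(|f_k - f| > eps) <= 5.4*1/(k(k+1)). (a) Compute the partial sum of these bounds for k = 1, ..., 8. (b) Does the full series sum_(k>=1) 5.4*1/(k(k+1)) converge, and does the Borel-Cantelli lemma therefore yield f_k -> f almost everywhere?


Step 1: List the terms 5.4*1/(k(k+1)) for k = 1 to 8:
  k=1: 2.7
  k=2: 0.9
  k=3: 0.45
  k=4: 0.27
  k=5: 0.18
  k=6: 0.128571
  k=7: 0.096429
  k=8: 0.075
Step 2: Partial sum = 2.7 + 0.9 + 0.45 + 0.27 + 0.18 + 0.128571 + 0.096429 + 0.075
     = 4.8
Step 3: The full series sum_(k>=1) 5.4*1/(k(k+1)) converges (telescoping series sum 1/(k(k+1)) = 1; a constant multiple of a convergent series converges).
Step 4: Fix eps > 0. Since sum_k m(|f_k - f| > eps) < infinity, the Borel-Cantelli lemma gives
        m(limsup_k {|f_k - f| > eps}) = 0, i.e. for a.e. x, |f_k(x) - f(x)| <= eps for all large k.
        Applying this with eps = 1/j for j = 1, 2, ... and intersecting the countably many full-measure sets,
        for a.e. x we get limsup_k |f_k(x) - f(x)| <= 1/j for every j, hence f_k -> f almost everywhere.
Conclusion: series converges; Borel-Cantelli yields f_k -> f a.e.


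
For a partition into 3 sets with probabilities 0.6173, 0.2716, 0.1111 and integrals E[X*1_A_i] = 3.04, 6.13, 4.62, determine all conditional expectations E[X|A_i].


For each cell A_i: E[X|A_i] = E[X*1_A_i] / P(A_i)
Step 1: E[X|A_1] = 3.04 / 0.6173 = 4.924672
Step 2: E[X|A_2] = 6.13 / 0.2716 = 22.569956
Step 3: E[X|A_3] = 4.62 / 0.1111 = 41.584158
Verification: E[X] = sum E[X*1_A_i] = 3.04 + 6.13 + 4.62 = 13.79


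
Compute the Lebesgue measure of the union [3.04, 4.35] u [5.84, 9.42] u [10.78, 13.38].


For pairwise disjoint intervals, m(union) = sum of lengths.
= (4.35 - 3.04) + (9.42 - 5.84) + (13.38 - 10.78)
= 1.31 + 3.58 + 2.6
= 7.49


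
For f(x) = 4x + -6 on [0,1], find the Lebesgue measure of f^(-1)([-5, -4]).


f^(-1)([-5, -4]) = {x : -5 <= 4x + -6 <= -4}
Solving: (-5 - -6)/4 <= x <= (-4 - -6)/4
= [0.25, 0.5]
Intersecting with [0,1]: [0.25, 0.5]
Measure = 0.5 - 0.25 = 0.25


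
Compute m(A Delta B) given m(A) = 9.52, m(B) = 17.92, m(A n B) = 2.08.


m(A Delta B) = m(A) + m(B) - 2*m(A n B)
= 9.52 + 17.92 - 2*2.08
= 9.52 + 17.92 - 4.16
= 23.28


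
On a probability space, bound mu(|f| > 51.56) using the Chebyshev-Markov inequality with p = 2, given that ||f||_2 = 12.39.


Chebyshev/Markov inequality: mu(|f| > eps) <= (||f||_p / eps)^p
Step 1: ||f||_2 / eps = 12.39 / 51.56 = 0.240303
Step 2: Raise to power p = 2:
  (0.240303)^2 = 0.057745
Step 3: Therefore mu(|f| > 51.56) <= 0.057745


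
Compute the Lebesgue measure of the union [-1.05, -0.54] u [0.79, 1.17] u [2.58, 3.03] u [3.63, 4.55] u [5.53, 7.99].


For pairwise disjoint intervals, m(union) = sum of lengths.
= (-0.54 - -1.05) + (1.17 - 0.79) + (3.03 - 2.58) + (4.55 - 3.63) + (7.99 - 5.53)
= 0.51 + 0.38 + 0.45 + 0.92 + 2.46
= 4.72


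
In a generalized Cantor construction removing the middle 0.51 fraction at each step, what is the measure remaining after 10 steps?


Step 1: At each step, fraction remaining = 1 - 0.51 = 0.49
Step 2: After 10 steps, measure = (0.49)^10
Result = 7.979227e-04


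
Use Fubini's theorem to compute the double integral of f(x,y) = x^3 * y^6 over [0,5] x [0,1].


By Fubini's theorem, the double integral factors as a product of single integrals:
Step 1: integral_0^5 x^3 dx = [x^4/4] from 0 to 5
     = 5^4/4 = 156.25
Step 2: integral_0^1 y^6 dy = [y^7/7] from 0 to 1
     = 1^7/7 = 0.142857
Step 3: Double integral = 156.25 * 0.142857 = 22.321429


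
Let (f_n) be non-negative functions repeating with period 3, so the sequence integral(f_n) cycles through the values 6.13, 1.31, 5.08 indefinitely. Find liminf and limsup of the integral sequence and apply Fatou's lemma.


The sequence (integral(f_n)) is periodic with period 3, repeating the values 6.13, 1.31, 5.08 indefinitely.
Step 1: For a periodic sequence, every tail (a_m, a_(m+1), ...) contains all 3 period values infinitely often.
Step 2: Hence inf of every tail = min of the period values = min(6.13, 1.31, 5.08) = 1.31.
        liminf_n integral(f_n) = sup over m of (inf of tail from m) = 1.31.
Step 3: Similarly sup of every tail = max of the period values = 6.13.
        limsup_n integral(f_n) = 6.13.
Step 4: Fatou's lemma: integral(liminf_n f_n) <= liminf_n integral(f_n) = 1.31.
        So the integral of the pointwise liminf is at most 1.31.


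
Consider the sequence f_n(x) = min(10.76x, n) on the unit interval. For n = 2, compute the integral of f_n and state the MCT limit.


f(x) = 10.76x on [0,1]; f_n(x) = min(10.76x, n). At n = 2:
Step 1: f(x) reaches 2 at x = 2/10.76 = 0.185874
Step 2: integral(f_2) = integral(10.76x, 0, 0.185874) + integral(2, 0.185874, 1)
       = 10.76*0.185874^2/2 + 2*(1 - 0.185874)
       = 0.185874 + 1.628253
       = 1.814126
Step 3: As n -> infinity, f_n increases to f, so by MCT integral(f_n) -> integral(f) = 10.76/2 = 5.38.
Convergence: integral(f_2) = 1.814126 -> 5.38 as n -> infinity


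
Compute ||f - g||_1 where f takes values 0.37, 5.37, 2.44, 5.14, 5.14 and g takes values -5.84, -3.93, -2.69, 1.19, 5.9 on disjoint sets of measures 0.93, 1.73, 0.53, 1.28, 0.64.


Step 1: Compute differences f_i - g_i:
  0.37 - -5.84 = 6.21
  5.37 - -3.93 = 9.3
  2.44 - -2.69 = 5.13
  5.14 - 1.19 = 3.95
  5.14 - 5.9 = -0.76
Step 2: Compute |diff|^1 * measure for each set:
  |6.21|^1 * 0.93 = 6.21 * 0.93 = 5.7753
  |9.3|^1 * 1.73 = 9.3 * 1.73 = 16.089
  |5.13|^1 * 0.53 = 5.13 * 0.53 = 2.7189
  |3.95|^1 * 1.28 = 3.95 * 1.28 = 5.056
  |-0.76|^1 * 0.64 = 0.76 * 0.64 = 0.4864
Step 3: Sum = 30.1256
Step 4: ||f-g||_1 = (30.1256)^(1/1) = 30.1256


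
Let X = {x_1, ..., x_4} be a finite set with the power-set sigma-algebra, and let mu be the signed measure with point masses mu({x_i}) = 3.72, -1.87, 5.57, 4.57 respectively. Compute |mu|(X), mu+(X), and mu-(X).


Step 1: Every measurable set is a union of atoms (the cells / points), so a Hahn decomposition is
  obtained by grouping atoms by sign: P = union of atoms with mu > 0, N = union of the remaining atoms.
  Atoms in P (indices): 1, 3, 4;  atoms in N (indices): 2
  Positive values: 3.72, 5.57, 4.57
  Negative values: -1.87
Step 2: mu+(X) = mu(P) = sum of positive atom values = 13.86
Step 3: mu-(X) = -mu(N) = sum of |negative atom values| = 1.87
Step 4: |mu|(X) = mu+(X) + mu-(X) = 13.86 + 1.87 = 15.73


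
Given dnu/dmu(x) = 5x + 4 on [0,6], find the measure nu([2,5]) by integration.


nu(A) = integral_A (dnu/dmu) dmu = integral_2^5 (5x + 4) dx
Step 1: Antiderivative F(x) = (5/2)x^2 + 4x
Step 2: F(5) = (5/2)*5^2 + 4*5 = 62.5 + 20 = 82.5
Step 3: F(2) = (5/2)*2^2 + 4*2 = 10 + 8 = 18
Step 4: nu([2,5]) = F(5) - F(2) = 82.5 - 18 = 64.5


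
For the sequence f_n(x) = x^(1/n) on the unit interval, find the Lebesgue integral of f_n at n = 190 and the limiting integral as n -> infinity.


At n = 190: f_190(x) = x^(1/190).
Step 1: integral(x^(1/190), 0, 1) = [x^(1/190+1) / (1/190+1)] from 0 to 1
     = 1 / (1/190 + 1) = 1 / ((190+1)/190) = 190/(190+1)
     = 190/191 = 0.994764
Step 2: As n -> infinity, f_n(x) = x^(1/n) -> 1 for x in (0,1], and f_n is increasing in n.
By MCT, lim_n integral(f_n) = integral(lim_n f_n) = integral(1, 0, 1) = 1.
Step 3: Verify convergence: 190/191 = 0.994764 -> 1


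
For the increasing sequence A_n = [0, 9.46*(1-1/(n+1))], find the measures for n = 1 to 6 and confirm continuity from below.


By continuity of measure from below: if A_n increases to A, then m(A_n) -> m(A).
Here A = [0, 9.46], so m(A) = 9.46
Step 1: a_1 = 9.46*(1 - 1/2) = 4.73, m(A_1) = 4.73
Step 2: a_2 = 9.46*(1 - 1/3) = 6.3067, m(A_2) = 6.3067
Step 3: a_3 = 9.46*(1 - 1/4) = 7.095, m(A_3) = 7.095
Step 4: a_4 = 9.46*(1 - 1/5) = 7.568, m(A_4) = 7.568
Step 5: a_5 = 9.46*(1 - 1/6) = 7.8833, m(A_5) = 7.8833
Step 6: a_6 = 9.46*(1 - 1/7) = 8.1086, m(A_6) = 8.1086
Limit: m(A_n) -> m([0,9.46]) = 9.46


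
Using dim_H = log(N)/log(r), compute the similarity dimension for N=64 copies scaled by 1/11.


For a self-similar set with N copies scaled by 1/r:
dim_H = log(N)/log(r) = log(64)/log(11)
= 4.158883/2.397895
= 1.734389


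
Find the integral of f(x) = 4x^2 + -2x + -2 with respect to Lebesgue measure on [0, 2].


The Lebesgue integral of a Riemann-integrable function agrees with the Riemann integral.
Antiderivative F(x) = (4/3)x^3 + (-2/2)x^2 + -2x
F(2) = (4/3)*2^3 + (-2/2)*2^2 + -2*2
     = (4/3)*8 + (-2/2)*4 + -2*2
     = 10.666667 + -4 + -4
     = 2.666667
F(0) = 0.0
Integral = F(2) - F(0) = 2.666667 - 0.0 = 2.666667


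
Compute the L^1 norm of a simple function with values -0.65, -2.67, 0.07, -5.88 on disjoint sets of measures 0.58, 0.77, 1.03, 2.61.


Step 1: Compute |f_i|^1 for each value:
  |-0.65|^1 = 0.65
  |-2.67|^1 = 2.67
  |0.07|^1 = 0.07
  |-5.88|^1 = 5.88
Step 2: Multiply by measures and sum:
  0.65 * 0.58 = 0.377
  2.67 * 0.77 = 2.0559
  0.07 * 1.03 = 0.0721
  5.88 * 2.61 = 15.3468
Sum = 0.377 + 2.0559 + 0.0721 + 15.3468 = 17.8518
Step 3: Take the p-th root:
||f||_1 = (17.8518)^(1/1) = 17.8518


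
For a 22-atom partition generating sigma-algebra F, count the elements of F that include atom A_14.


Each element of F is a union of some subset S of the 22 atoms.
The element contains A_14 iff A_14 is in S.
So we count subsets S of {A_1,...,A_22} with A_14 in S: choose freely among the other 21 atoms.
Count = 2^(22-1) = 2^21 = 2097152.


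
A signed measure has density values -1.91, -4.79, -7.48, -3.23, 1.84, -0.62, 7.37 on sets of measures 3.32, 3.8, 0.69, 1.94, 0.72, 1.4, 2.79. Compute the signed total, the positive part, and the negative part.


Step 1: Compute signed measure on each set:
  Set 1: -1.91 * 3.32 = -6.3412
  Set 2: -4.79 * 3.8 = -18.202
  Set 3: -7.48 * 0.69 = -5.1612
  Set 4: -3.23 * 1.94 = -6.2662
  Set 5: 1.84 * 0.72 = 1.3248
  Set 6: -0.62 * 1.4 = -0.868
  Set 7: 7.37 * 2.79 = 20.5623
Step 2: Total signed measure = (-6.3412) + (-18.202) + (-5.1612) + (-6.2662) + (1.3248) + (-0.868) + (20.5623)
     = -14.9515
Step 3: Positive part mu+(X) = sum of positive contributions = 21.8871
Step 4: Negative part mu-(X) = |sum of negative contributions| = 36.8386


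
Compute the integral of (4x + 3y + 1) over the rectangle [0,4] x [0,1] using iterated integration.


By Fubini, integrate in x first, then y.
Step 1: Fix y, integrate over x in [0,4]:
  integral(4x + 3y + 1, x=0..4)
  = 4*(4^2 - 0^2)/2 + (3y + 1)*(4 - 0)
  = 32 + (3y + 1)*4
  = 32 + 12y + 4
  = 36 + 12y
Step 2: Integrate over y in [0,1]:
  integral(36 + 12y, y=0..1)
  = 36*1 + 12*(1^2 - 0^2)/2
  = 36 + 6
  = 42


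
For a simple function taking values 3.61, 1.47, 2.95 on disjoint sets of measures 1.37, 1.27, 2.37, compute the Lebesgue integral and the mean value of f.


Step 1: Integral = sum(value_i * measure_i)
= 3.61*1.37 + 1.47*1.27 + 2.95*2.37
= 4.9457 + 1.8669 + 6.9915
= 13.8041
Step 2: Total measure of domain = 1.37 + 1.27 + 2.37 = 5.01
Step 3: Average value = 13.8041 / 5.01 = 2.755309


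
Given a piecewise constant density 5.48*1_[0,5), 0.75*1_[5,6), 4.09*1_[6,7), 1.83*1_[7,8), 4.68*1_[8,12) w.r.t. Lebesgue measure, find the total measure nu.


Integrate each piece of the Radon-Nikodym derivative:
Step 1: integral_0^5 5.48 dx = 5.48*(5-0) = 5.48*5 = 27.4
Step 2: integral_5^6 0.75 dx = 0.75*(6-5) = 0.75*1 = 0.75
Step 3: integral_6^7 4.09 dx = 4.09*(7-6) = 4.09*1 = 4.09
Step 4: integral_7^8 1.83 dx = 1.83*(8-7) = 1.83*1 = 1.83
Step 5: integral_8^12 4.68 dx = 4.68*(12-8) = 4.68*4 = 18.72
Total: 27.4 + 0.75 + 4.09 + 1.83 + 18.72 = 52.79


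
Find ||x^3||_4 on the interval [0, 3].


Step 1: ||f||_4 = (integral_0^3 |x^3|^4 dx)^(1/4)
     = (integral_0^3 x^12 dx)^(1/4)
Step 2: integral_0^3 x^12 dx = [x^13/(13)] from 0 to 3 = 3^13/13
     = 1594323/13 = 122640.230769
Step 3: ||f||_4 = (122640.230769)^(1/4) = 18.713639


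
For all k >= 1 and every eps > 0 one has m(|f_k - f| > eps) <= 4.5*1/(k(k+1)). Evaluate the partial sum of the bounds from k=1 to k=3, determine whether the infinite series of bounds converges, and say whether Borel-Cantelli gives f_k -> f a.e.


Step 1: List the terms 4.5*1/(k(k+1)) for k = 1 to 3:
  k=1: 2.25
  k=2: 0.75
  k=3: 0.375
Step 2: Partial sum = 2.25 + 0.75 + 0.375
     = 3.375
Step 3: The full series sum_(k>=1) 4.5*1/(k(k+1)) converges (telescoping series sum 1/(k(k+1)) = 1; a constant multiple of a convergent series converges).
Step 4: Fix eps > 0. Since sum_k m(|f_k - f| > eps) < infinity, the Borel-Cantelli lemma gives
        m(limsup_k {|f_k - f| > eps}) = 0, i.e. for a.e. x, |f_k(x) - f(x)| <= eps for all large k.
        Applying this with eps = 1/j for j = 1, 2, ... and intersecting the countably many full-measure sets,
        for a.e. x we get limsup_k |f_k(x) - f(x)| <= 1/j for every j, hence f_k -> f almost everywhere.
Conclusion: series converges; Borel-Cantelli yields f_k -> f a.e.


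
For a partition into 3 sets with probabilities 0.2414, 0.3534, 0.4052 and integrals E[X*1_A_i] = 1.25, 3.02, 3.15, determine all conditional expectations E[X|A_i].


For each cell A_i: E[X|A_i] = E[X*1_A_i] / P(A_i)
Step 1: E[X|A_1] = 1.25 / 0.2414 = 5.178128
Step 2: E[X|A_2] = 3.02 / 0.3534 = 8.545557
Step 3: E[X|A_3] = 3.15 / 0.4052 = 7.773939
Verification: E[X] = sum E[X*1_A_i] = 1.25 + 3.02 + 3.15 = 7.42


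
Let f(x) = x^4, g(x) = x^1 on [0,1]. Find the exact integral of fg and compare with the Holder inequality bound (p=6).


Step 1: Exact integral of f*g = integral(x^5, 0, 1) = 1/6
     = 0.166667
Step 2: Holder bound with p=6, q=1.2:
  ||f||_p = (integral x^24 dx)^(1/6) = (1/25)^(1/6) = 0.584804
  ||g||_q = (integral x^1.2 dx)^(1/1.2) = (1/2.2)^(1/1.2) = 0.518379
Step 3: Holder bound = ||f||_p * ||g||_q = 0.584804 * 0.518379 = 0.30315
Verification: 0.166667 <= 0.30315 (Holder holds)


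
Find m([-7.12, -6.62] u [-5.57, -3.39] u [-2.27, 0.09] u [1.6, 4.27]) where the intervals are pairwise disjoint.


For pairwise disjoint intervals, m(union) = sum of lengths.
= (-6.62 - -7.12) + (-3.39 - -5.57) + (0.09 - -2.27) + (4.27 - 1.6)
= 0.5 + 2.18 + 2.36 + 2.67
= 7.71


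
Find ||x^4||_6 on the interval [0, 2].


Step 1: ||f||_6 = (integral_0^2 |x^4|^6 dx)^(1/6)
     = (integral_0^2 x^24 dx)^(1/6)
Step 2: integral_0^2 x^24 dx = [x^25/(25)] from 0 to 2 = 2^25/25
     = 33554432/25 = 1.342177e+06
Step 3: ||f||_6 = (1.342177e+06)^(1/6) = 10.502717


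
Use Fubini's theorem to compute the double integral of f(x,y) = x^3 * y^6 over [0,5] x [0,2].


By Fubini's theorem, the double integral factors as a product of single integrals:
Step 1: integral_0^5 x^3 dx = [x^4/4] from 0 to 5
     = 5^4/4 = 156.25
Step 2: integral_0^2 y^6 dy = [y^7/7] from 0 to 2
     = 2^7/7 = 18.285714
Step 3: Double integral = 156.25 * 18.285714 = 2857.142857


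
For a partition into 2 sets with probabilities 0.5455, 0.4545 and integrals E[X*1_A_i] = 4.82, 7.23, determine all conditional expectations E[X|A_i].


For each cell A_i: E[X|A_i] = E[X*1_A_i] / P(A_i)
Step 1: E[X|A_1] = 4.82 / 0.5455 = 8.83593
Step 2: E[X|A_2] = 7.23 / 0.4545 = 15.907591
Verification: E[X] = sum E[X*1_A_i] = 4.82 + 7.23 = 12.05


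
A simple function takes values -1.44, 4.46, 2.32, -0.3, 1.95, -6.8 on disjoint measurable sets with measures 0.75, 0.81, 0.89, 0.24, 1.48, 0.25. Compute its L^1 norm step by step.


Step 1: Compute |f_i|^1 for each value:
  |-1.44|^1 = 1.44
  |4.46|^1 = 4.46
  |2.32|^1 = 2.32
  |-0.3|^1 = 0.3
  |1.95|^1 = 1.95
  |-6.8|^1 = 6.8
Step 2: Multiply by measures and sum:
  1.44 * 0.75 = 1.08
  4.46 * 0.81 = 3.6126
  2.32 * 0.89 = 2.0648
  0.3 * 0.24 = 0.072
  1.95 * 1.48 = 2.886
  6.8 * 0.25 = 1.7
Sum = 1.08 + 3.6126 + 2.0648 + 0.072 + 2.886 + 1.7 = 11.4154
Step 3: Take the p-th root:
||f||_1 = (11.4154)^(1/1) = 11.4154


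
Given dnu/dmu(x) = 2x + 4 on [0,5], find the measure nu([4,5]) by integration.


nu(A) = integral_A (dnu/dmu) dmu = integral_4^5 (2x + 4) dx
Step 1: Antiderivative F(x) = (2/2)x^2 + 4x
Step 2: F(5) = (2/2)*5^2 + 4*5 = 25 + 20 = 45
Step 3: F(4) = (2/2)*4^2 + 4*4 = 16 + 16 = 32
Step 4: nu([4,5]) = F(5) - F(4) = 45 - 32 = 13


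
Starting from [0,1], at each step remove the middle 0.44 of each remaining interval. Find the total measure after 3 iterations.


Step 1: At each step, fraction remaining = 1 - 0.44 = 0.56
Step 2: After 3 steps, measure = (0.56)^3
Step 3: Computing the power step by step:
  After step 1: 0.56
  After step 2: 0.3136
  After step 3: 0.175616
Result = 0.175616


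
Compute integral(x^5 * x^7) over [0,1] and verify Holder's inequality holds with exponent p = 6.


Step 1: Exact integral of f*g = integral(x^12, 0, 1) = 1/13
     = 0.076923
Step 2: Holder bound with p=6, q=1.2:
  ||f||_p = (integral x^30 dx)^(1/6) = (1/31)^(1/6) = 0.564209
  ||g||_q = (integral x^8.4 dx)^(1/1.2) = (1/9.4)^(1/1.2) = 0.154547
Step 3: Holder bound = ||f||_p * ||g||_q = 0.564209 * 0.154547 = 0.087197
Verification: 0.076923 <= 0.087197 (Holder holds)


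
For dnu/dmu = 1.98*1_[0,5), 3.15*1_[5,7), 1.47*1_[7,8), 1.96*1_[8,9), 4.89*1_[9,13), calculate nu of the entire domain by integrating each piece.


Integrate each piece of the Radon-Nikodym derivative:
Step 1: integral_0^5 1.98 dx = 1.98*(5-0) = 1.98*5 = 9.9
Step 2: integral_5^7 3.15 dx = 3.15*(7-5) = 3.15*2 = 6.3
Step 3: integral_7^8 1.47 dx = 1.47*(8-7) = 1.47*1 = 1.47
Step 4: integral_8^9 1.96 dx = 1.96*(9-8) = 1.96*1 = 1.96
Step 5: integral_9^13 4.89 dx = 4.89*(13-9) = 4.89*4 = 19.56
Total: 9.9 + 6.3 + 1.47 + 1.96 + 19.56 = 39.19


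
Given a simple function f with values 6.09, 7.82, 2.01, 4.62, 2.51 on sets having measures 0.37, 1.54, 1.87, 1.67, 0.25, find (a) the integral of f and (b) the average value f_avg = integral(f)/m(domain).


Step 1: Integral = sum(value_i * measure_i)
= 6.09*0.37 + 7.82*1.54 + 2.01*1.87 + 4.62*1.67 + 2.51*0.25
= 2.2533 + 12.0428 + 3.7587 + 7.7154 + 0.6275
= 26.3977
Step 2: Total measure of domain = 0.37 + 1.54 + 1.87 + 1.67 + 0.25 = 5.7
Step 3: Average value = 26.3977 / 5.7 = 4.631175


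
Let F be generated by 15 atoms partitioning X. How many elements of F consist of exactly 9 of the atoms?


Each element of F is a union of some subset of the 15 atoms.
Elements that are unions of exactly 9 atoms correspond to 9-element subsets of the 15 atoms.
Count = C(15, 9) = 15! / (9! * 6!) = 5005.


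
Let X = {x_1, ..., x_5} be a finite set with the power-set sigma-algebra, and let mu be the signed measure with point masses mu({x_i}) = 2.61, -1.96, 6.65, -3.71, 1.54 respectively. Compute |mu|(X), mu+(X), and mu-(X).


Step 1: Every measurable set is a union of atoms (the cells / points), so a Hahn decomposition is
  obtained by grouping atoms by sign: P = union of atoms with mu > 0, N = union of the remaining atoms.
  Atoms in P (indices): 1, 3, 5;  atoms in N (indices): 2, 4
  Positive values: 2.61, 6.65, 1.54
  Negative values: -1.96, -3.71
Step 2: mu+(X) = mu(P) = sum of positive atom values = 10.8
Step 3: mu-(X) = -mu(N) = sum of |negative atom values| = 5.67
Step 4: |mu|(X) = mu+(X) + mu-(X) = 10.8 + 5.67 = 16.47


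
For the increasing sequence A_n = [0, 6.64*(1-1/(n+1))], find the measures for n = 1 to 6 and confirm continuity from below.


By continuity of measure from below: if A_n increases to A, then m(A_n) -> m(A).
Here A = [0, 6.64], so m(A) = 6.64
Step 1: a_1 = 6.64*(1 - 1/2) = 3.32, m(A_1) = 3.32
Step 2: a_2 = 6.64*(1 - 1/3) = 4.4267, m(A_2) = 4.4267
Step 3: a_3 = 6.64*(1 - 1/4) = 4.98, m(A_3) = 4.98
Step 4: a_4 = 6.64*(1 - 1/5) = 5.312, m(A_4) = 5.312
Step 5: a_5 = 6.64*(1 - 1/6) = 5.5333, m(A_5) = 5.5333
Step 6: a_6 = 6.64*(1 - 1/7) = 5.6914, m(A_6) = 5.6914
Limit: m(A_n) -> m([0,6.64]) = 6.64


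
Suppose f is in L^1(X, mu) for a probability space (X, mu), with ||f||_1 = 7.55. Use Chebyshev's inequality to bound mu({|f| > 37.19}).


Chebyshev/Markov inequality: mu(|f| > eps) <= (||f||_p / eps)^p
Step 1: ||f||_1 / eps = 7.55 / 37.19 = 0.203012
Step 2: Raise to power p = 1:
  (0.203012)^1 = 0.203012
Step 3: Therefore mu(|f| > 37.19) <= 0.203012


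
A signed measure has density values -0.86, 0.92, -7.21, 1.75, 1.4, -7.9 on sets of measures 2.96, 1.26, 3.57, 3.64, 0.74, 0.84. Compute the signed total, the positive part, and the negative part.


Step 1: Compute signed measure on each set:
  Set 1: -0.86 * 2.96 = -2.5456
  Set 2: 0.92 * 1.26 = 1.1592
  Set 3: -7.21 * 3.57 = -25.7397
  Set 4: 1.75 * 3.64 = 6.37
  Set 5: 1.4 * 0.74 = 1.036
  Set 6: -7.9 * 0.84 = -6.636
Step 2: Total signed measure = (-2.5456) + (1.1592) + (-25.7397) + (6.37) + (1.036) + (-6.636)
     = -26.3561
Step 3: Positive part mu+(X) = sum of positive contributions = 8.5652
Step 4: Negative part mu-(X) = |sum of negative contributions| = 34.9213


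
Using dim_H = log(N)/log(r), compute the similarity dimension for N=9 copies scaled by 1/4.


For a self-similar set with N copies scaled by 1/r:
dim_H = log(N)/log(r) = log(9)/log(4)
= 2.197225/1.386294
= 1.584963


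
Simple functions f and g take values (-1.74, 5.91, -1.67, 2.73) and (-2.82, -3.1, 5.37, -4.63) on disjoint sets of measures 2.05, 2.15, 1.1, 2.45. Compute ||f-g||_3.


Step 1: Compute differences f_i - g_i:
  -1.74 - -2.82 = 1.08
  5.91 - -3.1 = 9.01
  -1.67 - 5.37 = -7.04
  2.73 - -4.63 = 7.36
Step 2: Compute |diff|^3 * measure for each set:
  |1.08|^3 * 2.05 = 1.259712 * 2.05 = 2.58241
  |9.01|^3 * 2.15 = 731.432701 * 2.15 = 1572.580307
  |-7.04|^3 * 1.1 = 348.913664 * 1.1 = 383.80503
  |7.36|^3 * 2.45 = 398.688256 * 2.45 = 976.786227
Step 3: Sum = 2935.753974
Step 4: ||f-g||_3 = (2935.753974)^(1/3) = 14.318798


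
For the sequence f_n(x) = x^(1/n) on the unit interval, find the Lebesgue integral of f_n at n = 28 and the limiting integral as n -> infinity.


At n = 28: f_28(x) = x^(1/28).
Step 1: integral(x^(1/28), 0, 1) = [x^(1/28+1) / (1/28+1)] from 0 to 1
     = 1 / (1/28 + 1) = 1 / ((28+1)/28) = 28/(28+1)
     = 28/29 = 0.965517
Step 2: As n -> infinity, f_n(x) = x^(1/n) -> 1 for x in (0,1], and f_n is increasing in n.
By MCT, lim_n integral(f_n) = integral(lim_n f_n) = integral(1, 0, 1) = 1.
Step 3: Verify convergence: 28/29 = 0.965517 -> 1


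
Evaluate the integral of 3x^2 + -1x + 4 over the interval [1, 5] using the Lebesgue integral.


The Lebesgue integral of a Riemann-integrable function agrees with the Riemann integral.
Antiderivative F(x) = (3/3)x^3 + (-1/2)x^2 + 4x
F(5) = (3/3)*5^3 + (-1/2)*5^2 + 4*5
     = (3/3)*125 + (-1/2)*25 + 4*5
     = 125 + -12.5 + 20
     = 132.5
F(1) = 4.5
Integral = F(5) - F(1) = 132.5 - 4.5 = 128


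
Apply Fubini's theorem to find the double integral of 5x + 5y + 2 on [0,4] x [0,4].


By Fubini, integrate in x first, then y.
Step 1: Fix y, integrate over x in [0,4]:
  integral(5x + 5y + 2, x=0..4)
  = 5*(4^2 - 0^2)/2 + (5y + 2)*(4 - 0)
  = 40 + (5y + 2)*4
  = 40 + 20y + 8
  = 48 + 20y
Step 2: Integrate over y in [0,4]:
  integral(48 + 20y, y=0..4)
  = 48*4 + 20*(4^2 - 0^2)/2
  = 192 + 160
  = 352
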